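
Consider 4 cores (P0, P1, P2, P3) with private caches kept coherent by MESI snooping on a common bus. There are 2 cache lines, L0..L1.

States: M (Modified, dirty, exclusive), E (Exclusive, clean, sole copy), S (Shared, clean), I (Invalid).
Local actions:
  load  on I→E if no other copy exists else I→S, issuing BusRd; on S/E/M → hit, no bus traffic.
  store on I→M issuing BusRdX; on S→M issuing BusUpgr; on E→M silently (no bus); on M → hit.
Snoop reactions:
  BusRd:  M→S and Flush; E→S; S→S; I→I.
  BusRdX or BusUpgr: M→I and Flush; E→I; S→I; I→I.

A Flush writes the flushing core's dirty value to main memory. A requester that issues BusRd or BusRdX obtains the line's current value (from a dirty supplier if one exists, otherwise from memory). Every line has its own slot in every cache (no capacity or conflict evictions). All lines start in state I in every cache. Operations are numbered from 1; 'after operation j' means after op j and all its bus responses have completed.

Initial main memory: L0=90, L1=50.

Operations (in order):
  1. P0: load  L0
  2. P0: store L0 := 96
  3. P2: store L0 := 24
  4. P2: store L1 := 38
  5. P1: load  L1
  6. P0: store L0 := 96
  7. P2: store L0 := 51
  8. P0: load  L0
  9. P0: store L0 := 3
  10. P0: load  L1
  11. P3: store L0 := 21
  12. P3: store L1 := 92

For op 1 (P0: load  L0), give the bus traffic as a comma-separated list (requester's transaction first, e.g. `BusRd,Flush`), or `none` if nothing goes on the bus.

bus = BusRd

[1] P0: load  L0 | P0:E(90), P1:I, P2:I, P3:I | bus: BusRd
[2] P0: store L0 := 96 | P0:M(96), P1:I, P2:I, P3:I | bus: none
[3] P2: store L0 := 24 | P0:I, P1:I, P2:M(24), P3:I | bus: BusRdX,Flush
[4] P2: store L1 := 38 | P0:I, P1:I, P2:M(38), P3:I | bus: BusRdX
[5] P1: load  L1 | P0:I, P1:S(38), P2:S(38), P3:I | bus: BusRd,Flush
[6] P0: store L0 := 96 | P0:M(96), P1:I, P2:I, P3:I | bus: BusRdX,Flush
[7] P2: store L0 := 51 | P0:I, P1:I, P2:M(51), P3:I | bus: BusRdX,Flush
[8] P0: load  L0 | P0:S(51), P1:I, P2:S(51), P3:I | bus: BusRd,Flush
[9] P0: store L0 := 3 | P0:M(3), P1:I, P2:I, P3:I | bus: BusUpgr
[10] P0: load  L1 | P0:S(38), P1:S(38), P2:S(38), P3:I | bus: BusRd
[11] P3: store L0 := 21 | P0:I, P1:I, P2:I, P3:M(21) | bus: BusRdX,Flush
[12] P3: store L1 := 92 | P0:I, P1:I, P2:I, P3:M(92) | bus: BusRdX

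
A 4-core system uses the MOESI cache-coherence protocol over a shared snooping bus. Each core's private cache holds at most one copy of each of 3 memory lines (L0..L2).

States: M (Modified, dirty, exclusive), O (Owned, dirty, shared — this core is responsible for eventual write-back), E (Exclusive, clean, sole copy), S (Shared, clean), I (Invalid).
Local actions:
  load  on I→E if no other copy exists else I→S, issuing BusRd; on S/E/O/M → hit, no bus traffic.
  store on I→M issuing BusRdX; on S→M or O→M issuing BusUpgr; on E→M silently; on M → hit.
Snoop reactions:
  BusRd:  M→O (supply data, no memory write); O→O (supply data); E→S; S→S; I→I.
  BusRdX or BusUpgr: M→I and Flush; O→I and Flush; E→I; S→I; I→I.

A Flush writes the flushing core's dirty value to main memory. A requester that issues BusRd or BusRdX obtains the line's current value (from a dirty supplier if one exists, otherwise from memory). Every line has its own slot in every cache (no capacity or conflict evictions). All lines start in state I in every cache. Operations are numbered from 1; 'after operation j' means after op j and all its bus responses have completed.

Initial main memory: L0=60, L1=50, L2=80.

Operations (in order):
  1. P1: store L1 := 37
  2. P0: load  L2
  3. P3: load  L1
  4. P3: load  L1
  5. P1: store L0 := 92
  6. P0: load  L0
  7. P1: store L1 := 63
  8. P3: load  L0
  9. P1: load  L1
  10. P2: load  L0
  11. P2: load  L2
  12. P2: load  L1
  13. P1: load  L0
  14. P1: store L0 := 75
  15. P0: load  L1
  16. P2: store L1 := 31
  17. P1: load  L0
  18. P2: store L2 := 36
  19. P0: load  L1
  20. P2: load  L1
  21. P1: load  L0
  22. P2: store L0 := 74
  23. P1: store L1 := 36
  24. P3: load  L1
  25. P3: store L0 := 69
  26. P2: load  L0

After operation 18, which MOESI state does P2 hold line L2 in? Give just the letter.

state = M

  op1 P1: store L1 := 37 → I/M/I/I on L1; bus BusRdX; mem=50
  op2 P0: load  L2 → E/I/I/I on L2; bus BusRd; mem=80
  op3 P3: load  L1 → I/O/I/S on L1; bus BusRd; mem=50
  op4 P3: load  L1 → I/O/I/S on L1; bus (none); mem=50
  op5 P1: store L0 := 92 → I/M/I/I on L0; bus BusRdX; mem=60
  op6 P0: load  L0 → S/O/I/I on L0; bus BusRd; mem=60
  op7 P1: store L1 := 63 → I/M/I/I on L1; bus BusUpgr; mem=50
  op8 P3: load  L0 → S/O/I/S on L0; bus BusRd; mem=60
  op9 P1: load  L1 → I/M/I/I on L1; bus (none); mem=50
  op10 P2: load  L0 → S/O/S/S on L0; bus BusRd; mem=60
  op11 P2: load  L2 → S/I/S/I on L2; bus BusRd; mem=80
  op12 P2: load  L1 → I/O/S/I on L1; bus BusRd; mem=50
  op13 P1: load  L0 → S/O/S/S on L0; bus (none); mem=60
  op14 P1: store L0 := 75 → I/M/I/I on L0; bus BusUpgr; mem=60
  op15 P0: load  L1 → S/O/S/I on L1; bus BusRd; mem=50
  op16 P2: store L1 := 31 → I/I/M/I on L1; bus BusUpgr Flush; mem=63
  op17 P1: load  L0 → I/M/I/I on L0; bus (none); mem=60
  op18 P2: store L2 := 36 → I/I/M/I on L2; bus BusUpgr; mem=80
  op19 P0: load  L1 → S/I/O/I on L1; bus BusRd; mem=63
  op20 P2: load  L1 → S/I/O/I on L1; bus (none); mem=63
  op21 P1: load  L0 → I/M/I/I on L0; bus (none); mem=60
  op22 P2: store L0 := 74 → I/I/M/I on L0; bus BusRdX Flush; mem=75
  op23 P1: store L1 := 36 → I/M/I/I on L1; bus BusRdX Flush; mem=31
  op24 P3: load  L1 → I/O/I/S on L1; bus BusRd; mem=31
  op25 P3: store L0 := 69 → I/I/I/M on L0; bus BusRdX Flush; mem=74
  op26 P2: load  L0 → I/I/S/O on L0; bus BusRd; mem=74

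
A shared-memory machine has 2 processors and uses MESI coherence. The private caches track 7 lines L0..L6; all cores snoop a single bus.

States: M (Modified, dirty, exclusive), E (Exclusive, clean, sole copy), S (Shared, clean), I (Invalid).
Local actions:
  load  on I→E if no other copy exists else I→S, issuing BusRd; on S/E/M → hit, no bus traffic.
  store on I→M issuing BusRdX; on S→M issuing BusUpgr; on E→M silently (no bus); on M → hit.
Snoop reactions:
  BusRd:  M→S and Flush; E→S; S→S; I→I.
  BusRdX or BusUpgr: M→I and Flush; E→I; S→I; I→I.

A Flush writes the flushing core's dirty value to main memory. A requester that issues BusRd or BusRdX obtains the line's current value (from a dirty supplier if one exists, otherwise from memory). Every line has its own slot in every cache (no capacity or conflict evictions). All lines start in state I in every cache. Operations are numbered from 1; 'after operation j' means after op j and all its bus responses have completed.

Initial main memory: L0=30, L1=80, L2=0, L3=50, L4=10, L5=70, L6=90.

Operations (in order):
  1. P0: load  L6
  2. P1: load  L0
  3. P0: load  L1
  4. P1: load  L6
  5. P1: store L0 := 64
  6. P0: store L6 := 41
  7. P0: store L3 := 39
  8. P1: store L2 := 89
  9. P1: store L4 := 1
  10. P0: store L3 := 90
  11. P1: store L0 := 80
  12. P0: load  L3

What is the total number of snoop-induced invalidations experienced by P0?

step 1: P0: load  L6  ⟶  EI  (L6)  txn=BusRd  M[L6]=90
step 2: P1: load  L0  ⟶  IE  (L0)  txn=BusRd  M[L0]=30
step 3: P0: load  L1  ⟶  EI  (L1)  txn=BusRd  M[L1]=80
step 4: P1: load  L6  ⟶  SS  (L6)  txn=BusRd  M[L6]=90
step 5: P1: store L0 := 64  ⟶  IM  (L0)  txn=∅  M[L0]=30
step 6: P0: store L6 := 41  ⟶  MI  (L6)  txn=BusUpgr  M[L6]=90
step 7: P0: store L3 := 39  ⟶  MI  (L3)  txn=BusRdX  M[L3]=50
step 8: P1: store L2 := 89  ⟶  IM  (L2)  txn=BusRdX  M[L2]=0
step 9: P1: store L4 := 1  ⟶  IM  (L4)  txn=BusRdX  M[L4]=10
step 10: P0: store L3 := 90  ⟶  MI  (L3)  txn=∅  M[L3]=50
step 11: P1: store L0 := 80  ⟶  IM  (L0)  txn=∅  M[L0]=30
step 12: P0: load  L3  ⟶  MI  (L3)  txn=∅  M[L3]=50

invalidations = 0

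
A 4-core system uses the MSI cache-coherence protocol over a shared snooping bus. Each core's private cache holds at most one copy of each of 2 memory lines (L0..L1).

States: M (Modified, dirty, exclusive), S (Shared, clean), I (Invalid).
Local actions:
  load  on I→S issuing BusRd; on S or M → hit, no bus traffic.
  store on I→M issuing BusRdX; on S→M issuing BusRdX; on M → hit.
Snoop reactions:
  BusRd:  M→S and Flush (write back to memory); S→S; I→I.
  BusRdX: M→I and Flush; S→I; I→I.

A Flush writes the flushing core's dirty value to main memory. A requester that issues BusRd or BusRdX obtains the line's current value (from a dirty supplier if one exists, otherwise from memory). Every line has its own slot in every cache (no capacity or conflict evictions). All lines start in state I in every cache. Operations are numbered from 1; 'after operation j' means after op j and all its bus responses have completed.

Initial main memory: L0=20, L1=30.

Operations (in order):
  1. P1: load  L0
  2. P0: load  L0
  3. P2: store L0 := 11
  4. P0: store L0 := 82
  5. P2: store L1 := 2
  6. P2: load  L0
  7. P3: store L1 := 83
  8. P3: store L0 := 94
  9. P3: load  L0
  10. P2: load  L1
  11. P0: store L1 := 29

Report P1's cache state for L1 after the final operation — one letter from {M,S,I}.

state = I

step 1: P1: load  L0  ⟶  ISII  (L0)  txn=BusRd  M[L0]=20
step 2: P0: load  L0  ⟶  SSII  (L0)  txn=BusRd  M[L0]=20
step 3: P2: store L0 := 11  ⟶  IIMI  (L0)  txn=BusRdX  M[L0]=20
step 4: P0: store L0 := 82  ⟶  MIII  (L0)  txn=BusRdX+Flush  M[L0]=11
step 5: P2: store L1 := 2  ⟶  IIMI  (L1)  txn=BusRdX  M[L1]=30
step 6: P2: load  L0  ⟶  SISI  (L0)  txn=BusRd+Flush  M[L0]=82
step 7: P3: store L1 := 83  ⟶  IIIM  (L1)  txn=BusRdX+Flush  M[L1]=2
step 8: P3: store L0 := 94  ⟶  IIIM  (L0)  txn=BusRdX  M[L0]=82
step 9: P3: load  L0  ⟶  IIIM  (L0)  txn=∅  M[L0]=82
step 10: P2: load  L1  ⟶  IISS  (L1)  txn=BusRd+Flush  M[L1]=83
step 11: P0: store L1 := 29  ⟶  MIII  (L1)  txn=BusRdX  M[L1]=83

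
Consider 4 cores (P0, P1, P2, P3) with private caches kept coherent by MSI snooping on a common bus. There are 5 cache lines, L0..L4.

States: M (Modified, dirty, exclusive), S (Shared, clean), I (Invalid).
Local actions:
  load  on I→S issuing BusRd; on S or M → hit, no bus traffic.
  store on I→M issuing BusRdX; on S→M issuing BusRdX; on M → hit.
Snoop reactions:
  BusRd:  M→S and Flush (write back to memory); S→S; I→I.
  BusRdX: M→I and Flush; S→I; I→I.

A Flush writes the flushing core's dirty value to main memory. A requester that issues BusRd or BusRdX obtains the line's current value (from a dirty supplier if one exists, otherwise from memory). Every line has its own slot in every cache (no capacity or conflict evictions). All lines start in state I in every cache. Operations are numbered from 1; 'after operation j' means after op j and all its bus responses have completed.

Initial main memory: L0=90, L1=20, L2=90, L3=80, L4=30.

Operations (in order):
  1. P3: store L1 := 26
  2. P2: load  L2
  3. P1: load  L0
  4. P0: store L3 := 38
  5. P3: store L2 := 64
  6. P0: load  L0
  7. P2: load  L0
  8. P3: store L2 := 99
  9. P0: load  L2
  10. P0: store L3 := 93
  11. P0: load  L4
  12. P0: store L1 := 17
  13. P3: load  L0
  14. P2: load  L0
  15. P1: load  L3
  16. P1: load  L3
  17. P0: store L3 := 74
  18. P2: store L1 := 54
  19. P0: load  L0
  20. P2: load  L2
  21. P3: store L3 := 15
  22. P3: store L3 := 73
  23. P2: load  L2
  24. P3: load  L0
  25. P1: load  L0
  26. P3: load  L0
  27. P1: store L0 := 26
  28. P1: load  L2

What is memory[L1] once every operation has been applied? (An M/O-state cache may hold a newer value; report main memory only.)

1. P3: store L1 := 26  bus=[BusRdX]  L1: P0=I P1=I P2=I P3=M  mem[L1]=20
2. P2: load  L2  bus=[BusRd]  L2: P0=I P1=I P2=S P3=I  mem[L2]=90
3. P1: load  L0  bus=[BusRd]  L0: P0=I P1=S P2=I P3=I  mem[L0]=90
4. P0: store L3 := 38  bus=[BusRdX]  L3: P0=M P1=I P2=I P3=I  mem[L3]=80
5. P3: store L2 := 64  bus=[BusRdX]  L2: P0=I P1=I P2=I P3=M  mem[L2]=90
6. P0: load  L0  bus=[BusRd]  L0: P0=S P1=S P2=I P3=I  mem[L0]=90
7. P2: load  L0  bus=[BusRd]  L0: P0=S P1=S P2=S P3=I  mem[L0]=90
8. P3: store L2 := 99  bus=[-]  L2: P0=I P1=I P2=I P3=M  mem[L2]=90
9. P0: load  L2  bus=[BusRd,Flush]  L2: P0=S P1=I P2=I P3=S  mem[L2]=99
10. P0: store L3 := 93  bus=[-]  L3: P0=M P1=I P2=I P3=I  mem[L3]=80
11. P0: load  L4  bus=[BusRd]  L4: P0=S P1=I P2=I P3=I  mem[L4]=30
12. P0: store L1 := 17  bus=[BusRdX,Flush]  L1: P0=M P1=I P2=I P3=I  mem[L1]=26
13. P3: load  L0  bus=[BusRd]  L0: P0=S P1=S P2=S P3=S  mem[L0]=90
14. P2: load  L0  bus=[-]  L0: P0=S P1=S P2=S P3=S  mem[L0]=90
15. P1: load  L3  bus=[BusRd,Flush]  L3: P0=S P1=S P2=I P3=I  mem[L3]=93
16. P1: load  L3  bus=[-]  L3: P0=S P1=S P2=I P3=I  mem[L3]=93
17. P0: store L3 := 74  bus=[BusRdX]  L3: P0=M P1=I P2=I P3=I  mem[L3]=93
18. P2: store L1 := 54  bus=[BusRdX,Flush]  L1: P0=I P1=I P2=M P3=I  mem[L1]=17
19. P0: load  L0  bus=[-]  L0: P0=S P1=S P2=S P3=S  mem[L0]=90
20. P2: load  L2  bus=[BusRd]  L2: P0=S P1=I P2=S P3=S  mem[L2]=99
21. P3: store L3 := 15  bus=[BusRdX,Flush]  L3: P0=I P1=I P2=I P3=M  mem[L3]=74
22. P3: store L3 := 73  bus=[-]  L3: P0=I P1=I P2=I P3=M  mem[L3]=74
23. P2: load  L2  bus=[-]  L2: P0=S P1=I P2=S P3=S  mem[L2]=99
24. P3: load  L0  bus=[-]  L0: P0=S P1=S P2=S P3=S  mem[L0]=90
25. P1: load  L0  bus=[-]  L0: P0=S P1=S P2=S P3=S  mem[L0]=90
26. P3: load  L0  bus=[-]  L0: P0=S P1=S P2=S P3=S  mem[L0]=90
27. P1: store L0 := 26  bus=[BusRdX]  L0: P0=I P1=M P2=I P3=I  mem[L0]=90
28. P1: load  L2  bus=[BusRd]  L2: P0=S P1=S P2=S P3=S  mem[L2]=99

memory[L1] = 17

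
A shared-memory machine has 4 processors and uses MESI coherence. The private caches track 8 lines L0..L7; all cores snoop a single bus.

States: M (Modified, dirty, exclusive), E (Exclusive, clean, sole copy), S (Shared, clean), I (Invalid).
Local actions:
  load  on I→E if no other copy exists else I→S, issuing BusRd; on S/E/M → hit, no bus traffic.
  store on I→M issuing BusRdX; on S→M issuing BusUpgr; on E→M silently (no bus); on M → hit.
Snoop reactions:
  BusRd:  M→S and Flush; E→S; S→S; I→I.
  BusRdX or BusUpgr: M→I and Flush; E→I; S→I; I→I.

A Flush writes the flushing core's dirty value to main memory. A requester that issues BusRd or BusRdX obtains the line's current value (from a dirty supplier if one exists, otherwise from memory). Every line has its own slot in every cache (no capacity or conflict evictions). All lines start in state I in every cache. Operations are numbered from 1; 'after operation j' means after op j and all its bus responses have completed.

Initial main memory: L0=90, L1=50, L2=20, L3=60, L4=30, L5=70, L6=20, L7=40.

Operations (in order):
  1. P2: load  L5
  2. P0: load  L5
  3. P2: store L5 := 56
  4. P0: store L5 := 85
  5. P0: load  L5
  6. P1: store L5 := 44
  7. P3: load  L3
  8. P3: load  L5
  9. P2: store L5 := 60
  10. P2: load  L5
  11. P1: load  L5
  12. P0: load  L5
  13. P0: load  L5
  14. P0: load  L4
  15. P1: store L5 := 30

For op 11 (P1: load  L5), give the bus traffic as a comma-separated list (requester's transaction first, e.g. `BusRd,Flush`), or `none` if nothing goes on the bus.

  op1 P2: load  L5 → I/I/E/I on L5; bus BusRd; mem=70
  op2 P0: load  L5 → S/I/S/I on L5; bus BusRd; mem=70
  op3 P2: store L5 := 56 → I/I/M/I on L5; bus BusUpgr; mem=70
  op4 P0: store L5 := 85 → M/I/I/I on L5; bus BusRdX Flush; mem=56
  op5 P0: load  L5 → M/I/I/I on L5; bus (none); mem=56
  op6 P1: store L5 := 44 → I/M/I/I on L5; bus BusRdX Flush; mem=85
  op7 P3: load  L3 → I/I/I/E on L3; bus BusRd; mem=60
  op8 P3: load  L5 → I/S/I/S on L5; bus BusRd Flush; mem=44
  op9 P2: store L5 := 60 → I/I/M/I on L5; bus BusRdX; mem=44
  op10 P2: load  L5 → I/I/M/I on L5; bus (none); mem=44
  op11 P1: load  L5 → I/S/S/I on L5; bus BusRd Flush; mem=60
  op12 P0: load  L5 → S/S/S/I on L5; bus BusRd; mem=60
  op13 P0: load  L5 → S/S/S/I on L5; bus (none); mem=60
  op14 P0: load  L4 → E/I/I/I on L4; bus BusRd; mem=30
  op15 P1: store L5 := 30 → I/M/I/I on L5; bus BusUpgr; mem=60

bus = BusRd,Flush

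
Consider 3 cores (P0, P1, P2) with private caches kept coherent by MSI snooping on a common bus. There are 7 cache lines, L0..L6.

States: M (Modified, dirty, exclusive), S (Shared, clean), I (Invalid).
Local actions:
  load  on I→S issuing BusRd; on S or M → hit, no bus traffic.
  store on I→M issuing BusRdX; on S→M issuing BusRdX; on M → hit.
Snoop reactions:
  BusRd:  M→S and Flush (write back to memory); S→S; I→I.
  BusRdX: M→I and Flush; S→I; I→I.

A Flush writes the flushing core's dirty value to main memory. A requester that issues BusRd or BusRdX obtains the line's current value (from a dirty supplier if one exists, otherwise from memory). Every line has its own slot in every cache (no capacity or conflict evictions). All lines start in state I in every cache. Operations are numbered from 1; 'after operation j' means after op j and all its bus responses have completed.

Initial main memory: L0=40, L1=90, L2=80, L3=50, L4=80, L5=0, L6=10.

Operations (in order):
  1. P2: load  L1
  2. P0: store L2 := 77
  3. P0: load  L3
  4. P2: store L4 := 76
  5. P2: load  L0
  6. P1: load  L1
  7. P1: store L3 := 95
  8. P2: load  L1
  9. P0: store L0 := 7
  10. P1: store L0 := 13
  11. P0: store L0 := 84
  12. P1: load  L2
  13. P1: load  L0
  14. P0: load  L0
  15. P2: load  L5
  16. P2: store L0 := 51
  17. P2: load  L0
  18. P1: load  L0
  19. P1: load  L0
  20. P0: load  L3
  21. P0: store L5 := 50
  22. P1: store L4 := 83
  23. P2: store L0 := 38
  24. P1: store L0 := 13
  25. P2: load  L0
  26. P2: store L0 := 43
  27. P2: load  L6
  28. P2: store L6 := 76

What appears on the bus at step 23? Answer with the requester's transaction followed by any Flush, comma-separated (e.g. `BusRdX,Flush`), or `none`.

bus = BusRdX

[1] P2: load  L1 | P0:I, P1:I, P2:S(90) | bus: BusRd
[2] P0: store L2 := 77 | P0:M(77), P1:I, P2:I | bus: BusRdX
[3] P0: load  L3 | P0:S(50), P1:I, P2:I | bus: BusRd
[4] P2: store L4 := 76 | P0:I, P1:I, P2:M(76) | bus: BusRdX
[5] P2: load  L0 | P0:I, P1:I, P2:S(40) | bus: BusRd
[6] P1: load  L1 | P0:I, P1:S(90), P2:S(90) | bus: BusRd
[7] P1: store L3 := 95 | P0:I, P1:M(95), P2:I | bus: BusRdX
[8] P2: load  L1 | P0:I, P1:S(90), P2:S(90) | bus: none
[9] P0: store L0 := 7 | P0:M(7), P1:I, P2:I | bus: BusRdX
[10] P1: store L0 := 13 | P0:I, P1:M(13), P2:I | bus: BusRdX,Flush
[11] P0: store L0 := 84 | P0:M(84), P1:I, P2:I | bus: BusRdX,Flush
[12] P1: load  L2 | P0:S(77), P1:S(77), P2:I | bus: BusRd,Flush
[13] P1: load  L0 | P0:S(84), P1:S(84), P2:I | bus: BusRd,Flush
[14] P0: load  L0 | P0:S(84), P1:S(84), P2:I | bus: none
[15] P2: load  L5 | P0:I, P1:I, P2:S(0) | bus: BusRd
[16] P2: store L0 := 51 | P0:I, P1:I, P2:M(51) | bus: BusRdX
[17] P2: load  L0 | P0:I, P1:I, P2:M(51) | bus: none
[18] P1: load  L0 | P0:I, P1:S(51), P2:S(51) | bus: BusRd,Flush
[19] P1: load  L0 | P0:I, P1:S(51), P2:S(51) | bus: none
[20] P0: load  L3 | P0:S(95), P1:S(95), P2:I | bus: BusRd,Flush
[21] P0: store L5 := 50 | P0:M(50), P1:I, P2:I | bus: BusRdX
[22] P1: store L4 := 83 | P0:I, P1:M(83), P2:I | bus: BusRdX,Flush
[23] P2: store L0 := 38 | P0:I, P1:I, P2:M(38) | bus: BusRdX
[24] P1: store L0 := 13 | P0:I, P1:M(13), P2:I | bus: BusRdX,Flush
[25] P2: load  L0 | P0:I, P1:S(13), P2:S(13) | bus: BusRd,Flush
[26] P2: store L0 := 43 | P0:I, P1:I, P2:M(43) | bus: BusRdX
[27] P2: load  L6 | P0:I, P1:I, P2:S(10) | bus: BusRd
[28] P2: store L6 := 76 | P0:I, P1:I, P2:M(76) | bus: BusRdX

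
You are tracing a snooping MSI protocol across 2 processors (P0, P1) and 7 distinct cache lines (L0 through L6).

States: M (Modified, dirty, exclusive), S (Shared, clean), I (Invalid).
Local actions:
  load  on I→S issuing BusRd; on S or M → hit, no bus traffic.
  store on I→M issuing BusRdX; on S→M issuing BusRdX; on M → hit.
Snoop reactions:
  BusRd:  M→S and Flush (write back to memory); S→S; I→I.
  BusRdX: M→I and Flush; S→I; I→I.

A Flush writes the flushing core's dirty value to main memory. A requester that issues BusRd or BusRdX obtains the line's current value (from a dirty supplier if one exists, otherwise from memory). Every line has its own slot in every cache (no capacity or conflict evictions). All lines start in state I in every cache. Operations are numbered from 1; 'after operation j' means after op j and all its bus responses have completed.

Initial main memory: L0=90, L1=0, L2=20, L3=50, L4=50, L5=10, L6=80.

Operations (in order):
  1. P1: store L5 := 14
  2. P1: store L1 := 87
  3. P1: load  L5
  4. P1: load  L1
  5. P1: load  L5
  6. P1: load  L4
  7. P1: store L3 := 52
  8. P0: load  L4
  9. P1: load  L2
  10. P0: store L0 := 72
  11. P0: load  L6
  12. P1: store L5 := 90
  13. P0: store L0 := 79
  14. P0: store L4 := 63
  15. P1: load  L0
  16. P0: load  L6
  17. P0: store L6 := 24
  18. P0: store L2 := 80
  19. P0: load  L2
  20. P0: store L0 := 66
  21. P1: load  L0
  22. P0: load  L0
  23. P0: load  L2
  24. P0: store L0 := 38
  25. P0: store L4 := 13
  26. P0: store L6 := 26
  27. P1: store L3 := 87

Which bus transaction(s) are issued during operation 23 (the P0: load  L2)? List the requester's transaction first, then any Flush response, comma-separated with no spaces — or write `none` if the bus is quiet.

bus = none

step 1: P1: store L5 := 14  ⟶  IM  (L5)  txn=BusRdX  M[L5]=10
step 2: P1: store L1 := 87  ⟶  IM  (L1)  txn=BusRdX  M[L1]=0
step 3: P1: load  L5  ⟶  IM  (L5)  txn=∅  M[L5]=10
step 4: P1: load  L1  ⟶  IM  (L1)  txn=∅  M[L1]=0
step 5: P1: load  L5  ⟶  IM  (L5)  txn=∅  M[L5]=10
step 6: P1: load  L4  ⟶  IS  (L4)  txn=BusRd  M[L4]=50
step 7: P1: store L3 := 52  ⟶  IM  (L3)  txn=BusRdX  M[L3]=50
step 8: P0: load  L4  ⟶  SS  (L4)  txn=BusRd  M[L4]=50
step 9: P1: load  L2  ⟶  IS  (L2)  txn=BusRd  M[L2]=20
step 10: P0: store L0 := 72  ⟶  MI  (L0)  txn=BusRdX  M[L0]=90
step 11: P0: load  L6  ⟶  SI  (L6)  txn=BusRd  M[L6]=80
step 12: P1: store L5 := 90  ⟶  IM  (L5)  txn=∅  M[L5]=10
step 13: P0: store L0 := 79  ⟶  MI  (L0)  txn=∅  M[L0]=90
step 14: P0: store L4 := 63  ⟶  MI  (L4)  txn=BusRdX  M[L4]=50
step 15: P1: load  L0  ⟶  SS  (L0)  txn=BusRd+Flush  M[L0]=79
step 16: P0: load  L6  ⟶  SI  (L6)  txn=∅  M[L6]=80
step 17: P0: store L6 := 24  ⟶  MI  (L6)  txn=BusRdX  M[L6]=80
step 18: P0: store L2 := 80  ⟶  MI  (L2)  txn=BusRdX  M[L2]=20
step 19: P0: load  L2  ⟶  MI  (L2)  txn=∅  M[L2]=20
step 20: P0: store L0 := 66  ⟶  MI  (L0)  txn=BusRdX  M[L0]=79
step 21: P1: load  L0  ⟶  SS  (L0)  txn=BusRd+Flush  M[L0]=66
step 22: P0: load  L0  ⟶  SS  (L0)  txn=∅  M[L0]=66
step 23: P0: load  L2  ⟶  MI  (L2)  txn=∅  M[L2]=20
step 24: P0: store L0 := 38  ⟶  MI  (L0)  txn=BusRdX  M[L0]=66
step 25: P0: store L4 := 13  ⟶  MI  (L4)  txn=∅  M[L4]=50
step 26: P0: store L6 := 26  ⟶  MI  (L6)  txn=∅  M[L6]=80
step 27: P1: store L3 := 87  ⟶  IM  (L3)  txn=∅  M[L3]=50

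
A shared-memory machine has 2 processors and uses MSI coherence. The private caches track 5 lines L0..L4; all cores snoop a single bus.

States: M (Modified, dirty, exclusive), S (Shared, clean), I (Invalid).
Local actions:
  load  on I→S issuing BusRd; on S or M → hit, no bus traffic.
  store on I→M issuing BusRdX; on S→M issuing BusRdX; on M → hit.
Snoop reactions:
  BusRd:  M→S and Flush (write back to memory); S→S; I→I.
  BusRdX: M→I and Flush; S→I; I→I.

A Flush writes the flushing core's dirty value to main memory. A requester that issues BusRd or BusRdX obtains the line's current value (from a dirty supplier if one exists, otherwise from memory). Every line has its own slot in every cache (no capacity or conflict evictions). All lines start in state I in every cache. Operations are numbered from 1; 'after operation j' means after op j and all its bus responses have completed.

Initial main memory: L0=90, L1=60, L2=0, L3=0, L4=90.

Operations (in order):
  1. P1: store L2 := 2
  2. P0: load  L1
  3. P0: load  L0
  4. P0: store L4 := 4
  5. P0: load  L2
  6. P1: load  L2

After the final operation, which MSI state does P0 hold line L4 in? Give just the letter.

state = M

1. P1: store L2 := 2  bus=[BusRdX]  L2: P0=I P1=M  mem[L2]=0
2. P0: load  L1  bus=[BusRd]  L1: P0=S P1=I  mem[L1]=60
3. P0: load  L0  bus=[BusRd]  L0: P0=S P1=I  mem[L0]=90
4. P0: store L4 := 4  bus=[BusRdX]  L4: P0=M P1=I  mem[L4]=90
5. P0: load  L2  bus=[BusRd,Flush]  L2: P0=S P1=S  mem[L2]=2
6. P1: load  L2  bus=[-]  L2: P0=S P1=S  mem[L2]=2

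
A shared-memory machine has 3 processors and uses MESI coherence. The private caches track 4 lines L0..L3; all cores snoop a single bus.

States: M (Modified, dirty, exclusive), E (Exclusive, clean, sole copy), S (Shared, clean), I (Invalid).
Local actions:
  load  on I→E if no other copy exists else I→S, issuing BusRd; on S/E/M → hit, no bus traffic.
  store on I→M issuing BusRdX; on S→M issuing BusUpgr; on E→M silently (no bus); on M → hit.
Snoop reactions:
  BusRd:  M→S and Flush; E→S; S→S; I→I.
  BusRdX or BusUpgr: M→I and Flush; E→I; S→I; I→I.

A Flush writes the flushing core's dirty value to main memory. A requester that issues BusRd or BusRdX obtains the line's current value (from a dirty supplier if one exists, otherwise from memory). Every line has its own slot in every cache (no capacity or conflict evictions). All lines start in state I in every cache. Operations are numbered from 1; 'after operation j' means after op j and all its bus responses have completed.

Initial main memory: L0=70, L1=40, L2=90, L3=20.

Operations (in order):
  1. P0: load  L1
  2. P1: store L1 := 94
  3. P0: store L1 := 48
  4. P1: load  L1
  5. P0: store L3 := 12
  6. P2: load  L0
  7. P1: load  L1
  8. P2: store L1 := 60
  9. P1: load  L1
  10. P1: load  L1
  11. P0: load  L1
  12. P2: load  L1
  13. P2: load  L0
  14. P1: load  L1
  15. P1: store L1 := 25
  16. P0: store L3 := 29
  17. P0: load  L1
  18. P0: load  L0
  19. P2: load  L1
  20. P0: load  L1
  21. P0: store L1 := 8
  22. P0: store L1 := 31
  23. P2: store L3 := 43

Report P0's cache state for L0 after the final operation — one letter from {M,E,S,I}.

state = S

step 1: P0: load  L1  ⟶  EII  (L1)  txn=BusRd  M[L1]=40
step 2: P1: store L1 := 94  ⟶  IMI  (L1)  txn=BusRdX  M[L1]=40
step 3: P0: store L1 := 48  ⟶  MII  (L1)  txn=BusRdX+Flush  M[L1]=94
step 4: P1: load  L1  ⟶  SSI  (L1)  txn=BusRd+Flush  M[L1]=48
step 5: P0: store L3 := 12  ⟶  MII  (L3)  txn=BusRdX  M[L3]=20
step 6: P2: load  L0  ⟶  IIE  (L0)  txn=BusRd  M[L0]=70
step 7: P1: load  L1  ⟶  SSI  (L1)  txn=∅  M[L1]=48
step 8: P2: store L1 := 60  ⟶  IIM  (L1)  txn=BusRdX  M[L1]=48
step 9: P1: load  L1  ⟶  ISS  (L1)  txn=BusRd+Flush  M[L1]=60
step 10: P1: load  L1  ⟶  ISS  (L1)  txn=∅  M[L1]=60
step 11: P0: load  L1  ⟶  SSS  (L1)  txn=BusRd  M[L1]=60
step 12: P2: load  L1  ⟶  SSS  (L1)  txn=∅  M[L1]=60
step 13: P2: load  L0  ⟶  IIE  (L0)  txn=∅  M[L0]=70
step 14: P1: load  L1  ⟶  SSS  (L1)  txn=∅  M[L1]=60
step 15: P1: store L1 := 25  ⟶  IMI  (L1)  txn=BusUpgr  M[L1]=60
step 16: P0: store L3 := 29  ⟶  MII  (L3)  txn=∅  M[L3]=20
step 17: P0: load  L1  ⟶  SSI  (L1)  txn=BusRd+Flush  M[L1]=25
step 18: P0: load  L0  ⟶  SIS  (L0)  txn=BusRd  M[L0]=70
step 19: P2: load  L1  ⟶  SSS  (L1)  txn=BusRd  M[L1]=25
step 20: P0: load  L1  ⟶  SSS  (L1)  txn=∅  M[L1]=25
step 21: P0: store L1 := 8  ⟶  MII  (L1)  txn=BusUpgr  M[L1]=25
step 22: P0: store L1 := 31  ⟶  MII  (L1)  txn=∅  M[L1]=25
step 23: P2: store L3 := 43  ⟶  IIM  (L3)  txn=BusRdX+Flush  M[L3]=29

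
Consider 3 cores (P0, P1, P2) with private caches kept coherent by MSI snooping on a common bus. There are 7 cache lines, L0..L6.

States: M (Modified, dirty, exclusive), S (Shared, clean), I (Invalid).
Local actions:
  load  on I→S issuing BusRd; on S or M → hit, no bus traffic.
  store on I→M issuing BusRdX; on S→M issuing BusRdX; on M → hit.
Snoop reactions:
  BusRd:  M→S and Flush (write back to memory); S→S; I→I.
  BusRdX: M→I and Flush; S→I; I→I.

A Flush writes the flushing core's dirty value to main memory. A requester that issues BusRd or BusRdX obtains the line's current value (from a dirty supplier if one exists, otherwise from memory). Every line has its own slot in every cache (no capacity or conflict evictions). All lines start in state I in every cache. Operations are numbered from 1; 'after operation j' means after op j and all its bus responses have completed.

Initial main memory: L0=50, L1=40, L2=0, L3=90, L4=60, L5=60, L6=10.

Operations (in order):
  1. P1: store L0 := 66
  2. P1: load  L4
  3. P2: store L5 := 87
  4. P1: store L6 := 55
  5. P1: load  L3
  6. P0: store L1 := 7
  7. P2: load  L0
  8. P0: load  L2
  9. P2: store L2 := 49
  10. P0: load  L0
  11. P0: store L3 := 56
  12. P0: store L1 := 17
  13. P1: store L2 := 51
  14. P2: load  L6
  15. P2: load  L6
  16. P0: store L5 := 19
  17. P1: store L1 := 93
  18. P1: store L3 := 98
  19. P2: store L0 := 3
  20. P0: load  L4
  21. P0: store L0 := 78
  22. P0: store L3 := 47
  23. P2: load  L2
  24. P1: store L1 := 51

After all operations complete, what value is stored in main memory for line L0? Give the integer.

  op1 P1: store L0 := 66 → I/M/I on L0; bus BusRdX; mem=50
  op2 P1: load  L4 → I/S/I on L4; bus BusRd; mem=60
  op3 P2: store L5 := 87 → I/I/M on L5; bus BusRdX; mem=60
  op4 P1: store L6 := 55 → I/M/I on L6; bus BusRdX; mem=10
  op5 P1: load  L3 → I/S/I on L3; bus BusRd; mem=90
  op6 P0: store L1 := 7 → M/I/I on L1; bus BusRdX; mem=40
  op7 P2: load  L0 → I/S/S on L0; bus BusRd Flush; mem=66
  op8 P0: load  L2 → S/I/I on L2; bus BusRd; mem=0
  op9 P2: store L2 := 49 → I/I/M on L2; bus BusRdX; mem=0
  op10 P0: load  L0 → S/S/S on L0; bus BusRd; mem=66
  op11 P0: store L3 := 56 → M/I/I on L3; bus BusRdX; mem=90
  op12 P0: store L1 := 17 → M/I/I on L1; bus (none); mem=40
  op13 P1: store L2 := 51 → I/M/I on L2; bus BusRdX Flush; mem=49
  op14 P2: load  L6 → I/S/S on L6; bus BusRd Flush; mem=55
  op15 P2: load  L6 → I/S/S on L6; bus (none); mem=55
  op16 P0: store L5 := 19 → M/I/I on L5; bus BusRdX Flush; mem=87
  op17 P1: store L1 := 93 → I/M/I on L1; bus BusRdX Flush; mem=17
  op18 P1: store L3 := 98 → I/M/I on L3; bus BusRdX Flush; mem=56
  op19 P2: store L0 := 3 → I/I/M on L0; bus BusRdX; mem=66
  op20 P0: load  L4 → S/S/I on L4; bus BusRd; mem=60
  op21 P0: store L0 := 78 → M/I/I on L0; bus BusRdX Flush; mem=3
  op22 P0: store L3 := 47 → M/I/I on L3; bus BusRdX Flush; mem=98
  op23 P2: load  L2 → I/S/S on L2; bus BusRd Flush; mem=51
  op24 P1: store L1 := 51 → I/M/I on L1; bus (none); mem=17

memory[L0] = 3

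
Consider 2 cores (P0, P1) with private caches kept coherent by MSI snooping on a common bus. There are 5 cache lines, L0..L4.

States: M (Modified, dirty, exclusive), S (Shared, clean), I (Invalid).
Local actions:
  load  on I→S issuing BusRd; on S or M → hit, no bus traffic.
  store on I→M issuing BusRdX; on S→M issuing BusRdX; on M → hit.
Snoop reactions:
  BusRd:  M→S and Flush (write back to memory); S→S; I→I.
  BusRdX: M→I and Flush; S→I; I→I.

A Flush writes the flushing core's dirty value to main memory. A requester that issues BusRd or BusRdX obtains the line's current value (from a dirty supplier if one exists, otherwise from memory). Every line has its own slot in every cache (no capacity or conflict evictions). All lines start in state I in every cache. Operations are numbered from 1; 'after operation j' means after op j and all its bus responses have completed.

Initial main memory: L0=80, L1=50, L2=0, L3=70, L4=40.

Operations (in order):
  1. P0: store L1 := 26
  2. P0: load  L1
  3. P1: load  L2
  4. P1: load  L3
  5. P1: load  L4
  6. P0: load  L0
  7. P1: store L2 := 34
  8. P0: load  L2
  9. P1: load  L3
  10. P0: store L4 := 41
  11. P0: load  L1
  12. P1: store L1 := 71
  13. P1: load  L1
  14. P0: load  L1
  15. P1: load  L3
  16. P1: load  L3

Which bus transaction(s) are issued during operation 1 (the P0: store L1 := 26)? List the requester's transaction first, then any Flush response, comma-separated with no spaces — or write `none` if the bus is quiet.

bus = BusRdX

  op1 P0: store L1 := 26 → M/I on L1; bus BusRdX; mem=50
  op2 P0: load  L1 → M/I on L1; bus (none); mem=50
  op3 P1: load  L2 → I/S on L2; bus BusRd; mem=0
  op4 P1: load  L3 → I/S on L3; bus BusRd; mem=70
  op5 P1: load  L4 → I/S on L4; bus BusRd; mem=40
  op6 P0: load  L0 → S/I on L0; bus BusRd; mem=80
  op7 P1: store L2 := 34 → I/M on L2; bus BusRdX; mem=0
  op8 P0: load  L2 → S/S on L2; bus BusRd Flush; mem=34
  op9 P1: load  L3 → I/S on L3; bus (none); mem=70
  op10 P0: store L4 := 41 → M/I on L4; bus BusRdX; mem=40
  op11 P0: load  L1 → M/I on L1; bus (none); mem=50
  op12 P1: store L1 := 71 → I/M on L1; bus BusRdX Flush; mem=26
  op13 P1: load  L1 → I/M on L1; bus (none); mem=26
  op14 P0: load  L1 → S/S on L1; bus BusRd Flush; mem=71
  op15 P1: load  L3 → I/S on L3; bus (none); mem=70
  op16 P1: load  L3 → I/S on L3; bus (none); mem=70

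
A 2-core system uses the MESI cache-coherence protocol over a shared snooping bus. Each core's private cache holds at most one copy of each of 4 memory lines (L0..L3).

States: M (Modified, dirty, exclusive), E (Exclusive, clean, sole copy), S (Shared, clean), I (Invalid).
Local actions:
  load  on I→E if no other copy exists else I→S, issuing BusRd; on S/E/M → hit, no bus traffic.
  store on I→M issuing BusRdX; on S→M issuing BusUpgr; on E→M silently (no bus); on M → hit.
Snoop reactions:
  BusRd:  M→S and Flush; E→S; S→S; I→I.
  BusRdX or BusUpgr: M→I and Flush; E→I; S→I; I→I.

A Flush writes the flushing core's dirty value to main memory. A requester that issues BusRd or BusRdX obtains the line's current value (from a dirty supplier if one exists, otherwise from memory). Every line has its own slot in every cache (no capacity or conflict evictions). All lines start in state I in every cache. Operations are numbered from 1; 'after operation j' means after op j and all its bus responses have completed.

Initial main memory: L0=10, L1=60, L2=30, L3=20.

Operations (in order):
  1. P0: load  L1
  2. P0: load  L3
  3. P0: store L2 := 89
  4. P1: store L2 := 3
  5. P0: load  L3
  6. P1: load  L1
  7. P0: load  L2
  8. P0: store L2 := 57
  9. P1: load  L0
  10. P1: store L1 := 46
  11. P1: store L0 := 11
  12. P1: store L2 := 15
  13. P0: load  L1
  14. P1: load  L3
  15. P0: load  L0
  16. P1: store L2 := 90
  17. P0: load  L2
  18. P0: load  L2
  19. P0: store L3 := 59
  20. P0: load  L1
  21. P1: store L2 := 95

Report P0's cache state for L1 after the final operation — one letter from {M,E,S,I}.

state = S

step 1: P0: load  L1  ⟶  EI  (L1)  txn=BusRd  M[L1]=60
step 2: P0: load  L3  ⟶  EI  (L3)  txn=BusRd  M[L3]=20
step 3: P0: store L2 := 89  ⟶  MI  (L2)  txn=BusRdX  M[L2]=30
step 4: P1: store L2 := 3  ⟶  IM  (L2)  txn=BusRdX+Flush  M[L2]=89
step 5: P0: load  L3  ⟶  EI  (L3)  txn=∅  M[L3]=20
step 6: P1: load  L1  ⟶  SS  (L1)  txn=BusRd  M[L1]=60
step 7: P0: load  L2  ⟶  SS  (L2)  txn=BusRd+Flush  M[L2]=3
step 8: P0: store L2 := 57  ⟶  MI  (L2)  txn=BusUpgr  M[L2]=3
step 9: P1: load  L0  ⟶  IE  (L0)  txn=BusRd  M[L0]=10
step 10: P1: store L1 := 46  ⟶  IM  (L1)  txn=BusUpgr  M[L1]=60
step 11: P1: store L0 := 11  ⟶  IM  (L0)  txn=∅  M[L0]=10
step 12: P1: store L2 := 15  ⟶  IM  (L2)  txn=BusRdX+Flush  M[L2]=57
step 13: P0: load  L1  ⟶  SS  (L1)  txn=BusRd+Flush  M[L1]=46
step 14: P1: load  L3  ⟶  SS  (L3)  txn=BusRd  M[L3]=20
step 15: P0: load  L0  ⟶  SS  (L0)  txn=BusRd+Flush  M[L0]=11
step 16: P1: store L2 := 90  ⟶  IM  (L2)  txn=∅  M[L2]=57
step 17: P0: load  L2  ⟶  SS  (L2)  txn=BusRd+Flush  M[L2]=90
step 18: P0: load  L2  ⟶  SS  (L2)  txn=∅  M[L2]=90
step 19: P0: store L3 := 59  ⟶  MI  (L3)  txn=BusUpgr  M[L3]=20
step 20: P0: load  L1  ⟶  SS  (L1)  txn=∅  M[L1]=46
step 21: P1: store L2 := 95  ⟶  IM  (L2)  txn=BusUpgr  M[L2]=90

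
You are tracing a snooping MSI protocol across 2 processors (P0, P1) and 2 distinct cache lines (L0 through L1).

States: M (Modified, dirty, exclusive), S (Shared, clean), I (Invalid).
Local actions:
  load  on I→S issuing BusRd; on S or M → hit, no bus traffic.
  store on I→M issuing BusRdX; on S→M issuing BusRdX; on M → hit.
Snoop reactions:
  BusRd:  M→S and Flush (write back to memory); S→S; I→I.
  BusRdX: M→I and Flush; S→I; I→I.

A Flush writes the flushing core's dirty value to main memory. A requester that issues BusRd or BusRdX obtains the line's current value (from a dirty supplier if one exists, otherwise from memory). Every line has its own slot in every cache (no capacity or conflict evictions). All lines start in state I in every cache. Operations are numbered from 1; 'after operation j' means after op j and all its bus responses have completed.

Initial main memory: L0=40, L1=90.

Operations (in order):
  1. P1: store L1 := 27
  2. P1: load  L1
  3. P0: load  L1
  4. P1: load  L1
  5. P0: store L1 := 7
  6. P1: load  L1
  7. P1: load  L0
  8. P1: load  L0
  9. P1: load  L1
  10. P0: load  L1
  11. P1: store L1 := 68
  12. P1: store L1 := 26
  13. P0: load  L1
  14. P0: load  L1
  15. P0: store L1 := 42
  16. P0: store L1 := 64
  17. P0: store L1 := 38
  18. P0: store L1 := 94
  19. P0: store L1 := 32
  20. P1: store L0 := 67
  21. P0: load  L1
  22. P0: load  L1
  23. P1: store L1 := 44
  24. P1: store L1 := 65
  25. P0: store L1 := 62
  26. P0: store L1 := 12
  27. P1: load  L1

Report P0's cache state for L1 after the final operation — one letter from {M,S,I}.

state = S

  op1 P1: store L1 := 27 → I/M on L1; bus BusRdX; mem=90
  op2 P1: load  L1 → I/M on L1; bus (none); mem=90
  op3 P0: load  L1 → S/S on L1; bus BusRd Flush; mem=27
  op4 P1: load  L1 → S/S on L1; bus (none); mem=27
  op5 P0: store L1 := 7 → M/I on L1; bus BusRdX; mem=27
  op6 P1: load  L1 → S/S on L1; bus BusRd Flush; mem=7
  op7 P1: load  L0 → I/S on L0; bus BusRd; mem=40
  op8 P1: load  L0 → I/S on L0; bus (none); mem=40
  op9 P1: load  L1 → S/S on L1; bus (none); mem=7
  op10 P0: load  L1 → S/S on L1; bus (none); mem=7
  op11 P1: store L1 := 68 → I/M on L1; bus BusRdX; mem=7
  op12 P1: store L1 := 26 → I/M on L1; bus (none); mem=7
  op13 P0: load  L1 → S/S on L1; bus BusRd Flush; mem=26
  op14 P0: load  L1 → S/S on L1; bus (none); mem=26
  op15 P0: store L1 := 42 → M/I on L1; bus BusRdX; mem=26
  op16 P0: store L1 := 64 → M/I on L1; bus (none); mem=26
  op17 P0: store L1 := 38 → M/I on L1; bus (none); mem=26
  op18 P0: store L1 := 94 → M/I on L1; bus (none); mem=26
  op19 P0: store L1 := 32 → M/I on L1; bus (none); mem=26
  op20 P1: store L0 := 67 → I/M on L0; bus BusRdX; mem=40
  op21 P0: load  L1 → M/I on L1; bus (none); mem=26
  op22 P0: load  L1 → M/I on L1; bus (none); mem=26
  op23 P1: store L1 := 44 → I/M on L1; bus BusRdX Flush; mem=32
  op24 P1: store L1 := 65 → I/M on L1; bus (none); mem=32
  op25 P0: store L1 := 62 → M/I on L1; bus BusRdX Flush; mem=65
  op26 P0: store L1 := 12 → M/I on L1; bus (none); mem=65
  op27 P1: load  L1 → S/S on L1; bus BusRd Flush; mem=12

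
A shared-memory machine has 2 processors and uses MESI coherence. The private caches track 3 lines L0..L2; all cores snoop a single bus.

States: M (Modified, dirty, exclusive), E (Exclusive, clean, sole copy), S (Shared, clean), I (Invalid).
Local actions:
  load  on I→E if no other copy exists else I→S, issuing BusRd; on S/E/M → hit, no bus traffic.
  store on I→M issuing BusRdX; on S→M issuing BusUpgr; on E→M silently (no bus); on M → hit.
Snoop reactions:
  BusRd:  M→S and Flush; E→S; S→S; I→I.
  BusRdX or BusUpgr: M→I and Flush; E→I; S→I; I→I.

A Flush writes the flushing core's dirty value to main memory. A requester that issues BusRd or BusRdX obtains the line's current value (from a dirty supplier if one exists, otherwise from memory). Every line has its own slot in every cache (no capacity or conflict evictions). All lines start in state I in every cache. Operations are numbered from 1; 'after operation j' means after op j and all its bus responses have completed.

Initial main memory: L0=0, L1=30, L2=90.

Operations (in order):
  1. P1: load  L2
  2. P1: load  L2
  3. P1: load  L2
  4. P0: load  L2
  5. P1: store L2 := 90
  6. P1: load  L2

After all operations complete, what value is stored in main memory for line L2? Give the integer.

memory[L2] = 90

  op1 P1: load  L2 → I/E on L2; bus BusRd; mem=90
  op2 P1: load  L2 → I/E on L2; bus (none); mem=90
  op3 P1: load  L2 → I/E on L2; bus (none); mem=90
  op4 P0: load  L2 → S/S on L2; bus BusRd; mem=90
  op5 P1: store L2 := 90 → I/M on L2; bus BusUpgr; mem=90
  op6 P1: load  L2 → I/M on L2; bus (none); mem=90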